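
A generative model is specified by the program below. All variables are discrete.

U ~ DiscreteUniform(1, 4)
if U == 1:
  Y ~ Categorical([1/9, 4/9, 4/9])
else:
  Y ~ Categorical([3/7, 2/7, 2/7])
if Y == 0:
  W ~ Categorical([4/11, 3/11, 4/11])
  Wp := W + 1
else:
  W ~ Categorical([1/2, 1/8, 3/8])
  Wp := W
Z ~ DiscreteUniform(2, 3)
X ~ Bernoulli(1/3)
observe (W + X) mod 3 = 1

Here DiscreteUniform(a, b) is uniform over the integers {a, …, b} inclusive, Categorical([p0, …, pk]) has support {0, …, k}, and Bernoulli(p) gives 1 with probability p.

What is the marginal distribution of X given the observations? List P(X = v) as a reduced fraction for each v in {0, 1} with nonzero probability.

Enumerate traces; 48 have nonzero weight after conditioning:
  (U=1, Y=0, W=0, Z=2, X=1) weight 1/594
  (U=1, Y=0, W=0, Z=3, X=1) weight 1/594
  (U=1, Y=0, W=1, Z=2, X=0) weight 1/396
  (U=1, Y=0, W=1, Z=3, X=0) weight 1/396
  (U=1, Y=1, W=0, Z=2, X=1) weight 1/108
  (U=1, Y=1, W=0, Z=3, X=1) weight 1/108
  (U=1, Y=1, W=1, Z=2, X=0) weight 1/216
  (U=1, Y=1, W=1, Z=3, X=0) weight 1/216
  … 40 more
Group by X:
  weight(X=0) = 89/756
  weight(X=1) = 19/126
Total weight = 89/756 + 19/126 = 29/108
P(X=0 | obs) = 89/756 / 29/108 = 89/203
P(X=1 | obs) = 19/126 / 29/108 = 114/203

P(X=0) = 89/203, P(X=1) = 114/203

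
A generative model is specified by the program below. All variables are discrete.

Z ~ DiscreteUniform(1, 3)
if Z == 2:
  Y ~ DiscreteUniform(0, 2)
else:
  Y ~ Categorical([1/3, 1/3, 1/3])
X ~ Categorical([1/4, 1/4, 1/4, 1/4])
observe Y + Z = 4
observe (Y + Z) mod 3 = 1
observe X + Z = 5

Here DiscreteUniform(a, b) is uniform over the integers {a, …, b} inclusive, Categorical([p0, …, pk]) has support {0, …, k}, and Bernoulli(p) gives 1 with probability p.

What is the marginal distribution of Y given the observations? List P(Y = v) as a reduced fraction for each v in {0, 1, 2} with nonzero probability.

P(Y=1) = 1/2, P(Y=2) = 1/2

Enumerate traces; 2 have nonzero weight after conditioning:
  (Z=2, Y=2, X=3) weight 1/36
  (Z=3, Y=1, X=2) weight 1/36
Group by Y:
  weight(Y=1) = 1/36
  weight(Y=2) = 1/36
Total weight = 1/36 + 1/36 = 1/18
P(Y=1 | obs) = 1/36 / 1/18 = 1/2
P(Y=2 | obs) = 1/36 / 1/18 = 1/2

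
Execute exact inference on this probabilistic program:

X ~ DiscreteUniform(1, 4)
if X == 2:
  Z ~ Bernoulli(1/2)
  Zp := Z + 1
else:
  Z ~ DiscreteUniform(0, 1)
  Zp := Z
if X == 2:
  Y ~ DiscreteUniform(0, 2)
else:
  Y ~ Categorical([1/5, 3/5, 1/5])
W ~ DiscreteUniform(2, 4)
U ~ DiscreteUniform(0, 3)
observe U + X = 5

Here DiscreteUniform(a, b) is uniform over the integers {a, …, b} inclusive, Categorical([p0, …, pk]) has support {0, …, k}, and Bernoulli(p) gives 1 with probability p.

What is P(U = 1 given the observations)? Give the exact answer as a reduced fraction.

Enumerate traces; 54 have nonzero weight after conditioning:
  (X=2, Z=0, Y=0, W=2, U=3) weight 1/288
  (X=2, Z=0, Y=0, W=3, U=3) weight 1/288
  (X=2, Z=0, Y=0, W=4, U=3) weight 1/288
  (X=2, Z=0, Y=1, W=2, U=3) weight 1/288
  (X=2, Z=0, Y=1, W=3, U=3) weight 1/288
  (X=2, Z=0, Y=1, W=4, U=3) weight 1/288
  (X=2, Z=0, Y=2, W=2, U=3) weight 1/288
  (X=2, Z=0, Y=2, W=3, U=3) weight 1/288
  (X=3, Z=0, Y=0, W=2, U=2) weight 1/480
  (X=4, Z=0, Y=0, W=2, U=1) weight 1/480
  … 44 more
Group by U:
  weight(U=1) = 1/16
  weight(U=2) = 1/16
  weight(U=3) = 1/16
Total weight = 1/16 + 1/16 + 1/16 = 3/16
P(U=1 | obs) = 1/16 / 3/16 = 1/3
P(U=2 | obs) = 1/16 / 3/16 = 1/3
P(U=3 | obs) = 1/16 / 3/16 = 1/3

P(U = 1 | obs) = 1/3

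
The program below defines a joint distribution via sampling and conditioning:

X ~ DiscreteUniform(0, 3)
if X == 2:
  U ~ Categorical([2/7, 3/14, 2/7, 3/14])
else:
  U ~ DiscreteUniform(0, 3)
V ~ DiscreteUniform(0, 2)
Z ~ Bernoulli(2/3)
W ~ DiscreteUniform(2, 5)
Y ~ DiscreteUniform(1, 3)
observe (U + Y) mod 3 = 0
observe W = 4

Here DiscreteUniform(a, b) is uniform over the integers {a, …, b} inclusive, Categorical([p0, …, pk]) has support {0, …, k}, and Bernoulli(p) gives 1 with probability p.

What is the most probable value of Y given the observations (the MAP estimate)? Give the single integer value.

Enumerate traces; 96 have nonzero weight after conditioning:
  (X=0, U=0, V=0, Z=0, W=4, Y=3) weight 1/1728
  (X=0, U=0, V=0, Z=1, W=4, Y=3) weight 1/864
  (X=0, U=0, V=1, Z=0, W=4, Y=3) weight 1/1728
  (X=0, U=0, V=1, Z=1, W=4, Y=3) weight 1/864
  (X=0, U=0, V=2, Z=0, W=4, Y=3) weight 1/1728
  (X=0, U=0, V=2, Z=1, W=4, Y=3) weight 1/864
  (X=0, U=1, V=0, Z=0, W=4, Y=2) weight 1/1728
  (X=0, U=1, V=0, Z=1, W=4, Y=2) weight 1/864
  (X=0, U=2, V=0, Z=0, W=4, Y=1) weight 1/1728
  … 87 more
Group by Y:
  weight(Y=1) = 29/1344
  weight(Y=2) = 9/448
  weight(Y=3) = 1/24
Total weight = 29/1344 + 9/448 + 1/24 = 1/12
P(Y=1 | obs) = 29/1344 / 1/12 = 29/112
P(Y=2 | obs) = 9/448 / 1/12 = 27/112
P(Y=3 | obs) = 1/24 / 1/12 = 1/2
argmax = 3

argmax_v P(Y = v | obs) = 3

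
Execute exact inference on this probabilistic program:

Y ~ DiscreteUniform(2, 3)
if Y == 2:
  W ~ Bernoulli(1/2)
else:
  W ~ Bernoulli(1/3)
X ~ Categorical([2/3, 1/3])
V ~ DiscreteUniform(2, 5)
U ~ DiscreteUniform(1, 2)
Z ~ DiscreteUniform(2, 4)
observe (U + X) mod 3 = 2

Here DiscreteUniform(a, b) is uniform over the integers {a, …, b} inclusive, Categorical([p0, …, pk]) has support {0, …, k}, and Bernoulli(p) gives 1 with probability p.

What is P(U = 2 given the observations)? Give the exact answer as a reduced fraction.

Enumerate traces; 96 have nonzero weight after conditioning:
  (Y=2, W=0, X=0, V=2, U=2, Z=2) weight 1/144
  (Y=2, W=0, X=0, V=2, U=2, Z=3) weight 1/144
  (Y=2, W=0, X=0, V=2, U=2, Z=4) weight 1/144
  (Y=2, W=0, X=0, V=3, U=2, Z=2) weight 1/144
  (Y=2, W=0, X=0, V=3, U=2, Z=3) weight 1/144
  (Y=2, W=0, X=0, V=3, U=2, Z=4) weight 1/144
  (Y=2, W=0, X=0, V=4, U=2, Z=2) weight 1/144
  (Y=2, W=0, X=0, V=4, U=2, Z=3) weight 1/144
  (Y=2, W=0, X=1, V=2, U=1, Z=2) weight 1/288
  … 87 more
Group by U:
  weight(U=1) = 1/6
  weight(U=2) = 1/3
Total weight = 1/6 + 1/3 = 1/2
P(U=1 | obs) = 1/6 / 1/2 = 1/3
P(U=2 | obs) = 1/3 / 1/2 = 2/3

P(U = 2 | obs) = 2/3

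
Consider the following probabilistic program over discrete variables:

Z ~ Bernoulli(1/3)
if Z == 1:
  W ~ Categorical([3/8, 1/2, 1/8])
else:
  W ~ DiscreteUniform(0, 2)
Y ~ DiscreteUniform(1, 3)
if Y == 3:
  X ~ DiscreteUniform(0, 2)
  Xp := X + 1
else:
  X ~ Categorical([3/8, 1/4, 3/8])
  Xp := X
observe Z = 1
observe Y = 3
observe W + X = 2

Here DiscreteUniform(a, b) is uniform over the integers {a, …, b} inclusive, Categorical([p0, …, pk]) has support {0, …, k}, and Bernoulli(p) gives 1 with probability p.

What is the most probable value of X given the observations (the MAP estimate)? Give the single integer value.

argmax_v P(X = v | obs) = 1

Enumerate traces; 3 have nonzero weight after conditioning:
  (Z=1, W=0, Y=3, X=2) weight 1/72
  (Z=1, W=1, Y=3, X=1) weight 1/54
  (Z=1, W=2, Y=3, X=0) weight 1/216
Group by X:
  weight(X=0) = 1/216
  weight(X=1) = 1/54
  weight(X=2) = 1/72
Total weight = 1/216 + 1/54 + 1/72 = 1/27
P(X=0 | obs) = 1/216 / 1/27 = 1/8
P(X=1 | obs) = 1/54 / 1/27 = 1/2
P(X=2 | obs) = 1/72 / 1/27 = 3/8
argmax = 1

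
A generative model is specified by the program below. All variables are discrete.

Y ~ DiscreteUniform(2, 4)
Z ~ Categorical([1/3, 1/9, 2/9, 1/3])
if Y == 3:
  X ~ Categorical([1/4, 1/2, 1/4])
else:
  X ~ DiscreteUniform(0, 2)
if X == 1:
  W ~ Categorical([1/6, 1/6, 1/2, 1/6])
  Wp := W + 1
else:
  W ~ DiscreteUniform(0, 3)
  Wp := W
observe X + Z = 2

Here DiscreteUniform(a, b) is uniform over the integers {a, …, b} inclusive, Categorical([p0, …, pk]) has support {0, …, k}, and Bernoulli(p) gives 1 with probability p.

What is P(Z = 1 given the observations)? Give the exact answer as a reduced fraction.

P(Z = 1 | obs) = 14/69

Enumerate traces; 36 have nonzero weight after conditioning:
  (Y=2, Z=0, X=2, W=0) weight 1/108
  (Y=2, Z=0, X=2, W=1) weight 1/108
  (Y=2, Z=0, X=2, W=2) weight 1/108
  (Y=2, Z=0, X=2, W=3) weight 1/108
  (Y=2, Z=1, X=1, W=0) weight 1/486
  (Y=2, Z=1, X=1, W=1) weight 1/486
  (Y=2, Z=1, X=1, W=2) weight 1/162
  (Y=2, Z=1, X=1, W=3) weight 1/486
  (Y=2, Z=2, X=0, W=0) weight 1/162
  … 27 more
Group by Z:
  weight(Z=0) = 11/108
  weight(Z=1) = 7/162
  weight(Z=2) = 11/162
Total weight = 11/108 + 7/162 + 11/162 = 23/108
P(Z=0 | obs) = 11/108 / 23/108 = 11/23
P(Z=1 | obs) = 7/162 / 23/108 = 14/69
P(Z=2 | obs) = 11/162 / 23/108 = 22/69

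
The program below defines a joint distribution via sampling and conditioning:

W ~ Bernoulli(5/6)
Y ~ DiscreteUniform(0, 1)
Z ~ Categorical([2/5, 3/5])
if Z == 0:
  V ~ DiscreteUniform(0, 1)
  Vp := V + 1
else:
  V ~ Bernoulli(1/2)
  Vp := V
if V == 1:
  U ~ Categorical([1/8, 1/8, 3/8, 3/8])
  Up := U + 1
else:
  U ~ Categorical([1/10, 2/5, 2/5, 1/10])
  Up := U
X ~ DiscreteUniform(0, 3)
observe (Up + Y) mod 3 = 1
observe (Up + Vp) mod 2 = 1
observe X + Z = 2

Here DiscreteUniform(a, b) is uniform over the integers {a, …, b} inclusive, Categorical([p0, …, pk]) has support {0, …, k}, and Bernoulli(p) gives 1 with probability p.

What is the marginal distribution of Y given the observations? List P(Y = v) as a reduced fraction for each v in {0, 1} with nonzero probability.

Enumerate traces; 12 have nonzero weight after conditioning:
  (W=0, Y=0, Z=0, V=1, U=0, X=2) weight 1/1920
  (W=0, Y=0, Z=1, V=0, U=1, X=1) weight 1/400
  (W=0, Y=0, Z=1, V=1, U=3, X=1) weight 3/1280
  (W=0, Y=1, Z=0, V=0, U=0, X=2) weight 1/2400
  (W=0, Y=1, Z=0, V=1, U=2, X=2) weight 1/640
  (W=0, Y=1, Z=1, V=0, U=3, X=1) weight 1/1600
  (W=1, Y=0, Z=0, V=1, U=0, X=2) weight 1/384
  (W=1, Y=0, Z=1, V=0, U=1, X=1) weight 1/80
  … 4 more
Group by Y:
  weight(Y=0) = 103/3200
  weight(Y=1) = 1/64
Total weight = 103/3200 + 1/64 = 153/3200
P(Y=0 | obs) = 103/3200 / 153/3200 = 103/153
P(Y=1 | obs) = 1/64 / 153/3200 = 50/153

P(Y=0) = 103/153, P(Y=1) = 50/153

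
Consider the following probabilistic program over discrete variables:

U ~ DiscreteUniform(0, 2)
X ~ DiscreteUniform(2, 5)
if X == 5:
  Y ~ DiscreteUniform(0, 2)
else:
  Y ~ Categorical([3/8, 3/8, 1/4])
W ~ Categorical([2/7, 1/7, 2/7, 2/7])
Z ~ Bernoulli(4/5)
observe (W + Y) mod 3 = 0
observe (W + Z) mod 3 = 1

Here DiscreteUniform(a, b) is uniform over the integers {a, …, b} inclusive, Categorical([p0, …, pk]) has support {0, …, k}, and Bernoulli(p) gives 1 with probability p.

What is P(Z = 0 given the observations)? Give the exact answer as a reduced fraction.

P(Z = 0 | obs) = 13/293

Enumerate traces; 36 have nonzero weight after conditioning:
  (U=0, X=2, Y=0, W=0, Z=1) weight 1/140
  (U=0, X=2, Y=0, W=3, Z=1) weight 1/140
  (U=0, X=2, Y=2, W=1, Z=0) weight 1/1680
  (U=0, X=3, Y=0, W=0, Z=1) weight 1/140
  (U=0, X=3, Y=0, W=3, Z=1) weight 1/140
  (U=0, X=3, Y=2, W=1, Z=0) weight 1/1680
  (U=0, X=4, Y=0, W=0, Z=1) weight 1/140
  (U=0, X=4, Y=0, W=3, Z=1) weight 1/140
  … 28 more
Group by Z:
  weight(Z=0) = 13/1680
  weight(Z=1) = 1/6
Total weight = 13/1680 + 1/6 = 293/1680
P(Z=0 | obs) = 13/1680 / 293/1680 = 13/293
P(Z=1 | obs) = 1/6 / 293/1680 = 280/293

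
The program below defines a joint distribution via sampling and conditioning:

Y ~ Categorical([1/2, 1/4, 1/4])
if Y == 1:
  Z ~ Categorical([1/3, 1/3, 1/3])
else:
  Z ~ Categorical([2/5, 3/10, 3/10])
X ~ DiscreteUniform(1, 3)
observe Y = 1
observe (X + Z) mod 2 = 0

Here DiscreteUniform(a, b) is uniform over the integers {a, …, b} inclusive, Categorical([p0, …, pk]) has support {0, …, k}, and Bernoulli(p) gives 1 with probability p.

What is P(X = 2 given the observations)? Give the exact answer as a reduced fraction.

Enumerate traces; 4 have nonzero weight after conditioning:
  (Y=1, Z=0, X=2) weight 1/36
  (Y=1, Z=1, X=1) weight 1/36
  (Y=1, Z=1, X=3) weight 1/36
  (Y=1, Z=2, X=2) weight 1/36
Group by X:
  weight(X=1) = 1/36
  weight(X=2) = 1/18
  weight(X=3) = 1/36
Total weight = 1/36 + 1/18 + 1/36 = 1/9
P(X=1 | obs) = 1/36 / 1/9 = 1/4
P(X=2 | obs) = 1/18 / 1/9 = 1/2
P(X=3 | obs) = 1/36 / 1/9 = 1/4

P(X = 2 | obs) = 1/2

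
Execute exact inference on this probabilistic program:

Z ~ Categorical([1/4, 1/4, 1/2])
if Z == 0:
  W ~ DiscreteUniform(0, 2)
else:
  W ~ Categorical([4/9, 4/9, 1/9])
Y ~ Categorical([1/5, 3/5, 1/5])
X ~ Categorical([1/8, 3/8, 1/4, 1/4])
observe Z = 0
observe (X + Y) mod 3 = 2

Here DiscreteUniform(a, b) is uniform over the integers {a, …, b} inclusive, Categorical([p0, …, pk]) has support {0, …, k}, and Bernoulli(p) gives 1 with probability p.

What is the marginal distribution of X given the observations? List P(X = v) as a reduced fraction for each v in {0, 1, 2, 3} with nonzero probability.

Enumerate traces; 12 have nonzero weight after conditioning:
  (Z=0, W=0, Y=0, X=2) weight 1/240
  (Z=0, W=0, Y=1, X=1) weight 3/160
  (Z=0, W=0, Y=2, X=0) weight 1/480
  (Z=0, W=0, Y=2, X=3) weight 1/240
  (Z=0, W=1, Y=0, X=2) weight 1/240
  (Z=0, W=1, Y=1, X=1) weight 3/160
  (Z=0, W=1, Y=2, X=0) weight 1/480
  (Z=0, W=1, Y=2, X=3) weight 1/240
  … 4 more
Group by X:
  weight(X=0) = 1/160
  weight(X=1) = 9/160
  weight(X=2) = 1/80
  weight(X=3) = 1/80
Total weight = 1/160 + 9/160 + 1/80 + 1/80 = 7/80
P(X=0 | obs) = 1/160 / 7/80 = 1/14
P(X=1 | obs) = 9/160 / 7/80 = 9/14
P(X=2 | obs) = 1/80 / 7/80 = 1/7
P(X=3 | obs) = 1/80 / 7/80 = 1/7

P(X=0) = 1/14, P(X=1) = 9/14, P(X=2) = 1/7, P(X=3) = 1/7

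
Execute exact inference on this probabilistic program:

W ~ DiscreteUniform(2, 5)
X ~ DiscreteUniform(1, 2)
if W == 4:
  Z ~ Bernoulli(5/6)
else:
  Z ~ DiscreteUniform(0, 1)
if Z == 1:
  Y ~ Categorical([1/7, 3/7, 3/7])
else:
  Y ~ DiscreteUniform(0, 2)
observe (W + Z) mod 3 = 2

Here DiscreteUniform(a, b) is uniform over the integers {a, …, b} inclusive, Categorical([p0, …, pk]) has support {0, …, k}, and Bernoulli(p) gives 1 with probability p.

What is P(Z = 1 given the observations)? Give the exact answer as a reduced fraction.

P(Z = 1 | obs) = 5/11

Enumerate traces; 18 have nonzero weight after conditioning:
  (W=2, X=1, Z=0, Y=0) weight 1/48
  (W=2, X=1, Z=0, Y=1) weight 1/48
  (W=2, X=1, Z=0, Y=2) weight 1/48
  (W=2, X=2, Z=0, Y=0) weight 1/48
  (W=2, X=2, Z=0, Y=1) weight 1/48
  (W=2, X=2, Z=0, Y=2) weight 1/48
  (W=4, X=1, Z=1, Y=0) weight 5/336
  (W=4, X=1, Z=1, Y=1) weight 5/112
  … 10 more
Group by Z:
  weight(Z=0) = 1/4
  weight(Z=1) = 5/24
Total weight = 1/4 + 5/24 = 11/24
P(Z=0 | obs) = 1/4 / 11/24 = 6/11
P(Z=1 | obs) = 5/24 / 11/24 = 5/11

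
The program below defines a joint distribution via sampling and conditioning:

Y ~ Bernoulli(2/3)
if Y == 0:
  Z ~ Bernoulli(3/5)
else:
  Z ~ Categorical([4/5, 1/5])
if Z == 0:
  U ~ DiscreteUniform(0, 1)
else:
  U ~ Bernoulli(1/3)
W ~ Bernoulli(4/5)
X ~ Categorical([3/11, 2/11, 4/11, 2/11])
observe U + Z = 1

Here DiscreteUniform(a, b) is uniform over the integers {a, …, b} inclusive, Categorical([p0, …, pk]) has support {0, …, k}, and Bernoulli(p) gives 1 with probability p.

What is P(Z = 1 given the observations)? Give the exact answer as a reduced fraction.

P(Z = 1 | obs) = 2/5

Enumerate traces; 32 have nonzero weight after conditioning:
  (Y=0, Z=0, U=1, W=0, X=0) weight 1/275
  (Y=0, Z=0, U=1, W=0, X=1) weight 2/825
  (Y=0, Z=0, U=1, W=0, X=2) weight 4/825
  (Y=0, Z=0, U=1, W=0, X=3) weight 2/825
  (Y=0, Z=0, U=1, W=1, X=0) weight 4/275
  (Y=0, Z=0, U=1, W=1, X=1) weight 8/825
  (Y=0, Z=0, U=1, W=1, X=2) weight 16/825
  (Y=0, Z=0, U=1, W=1, X=3) weight 8/825
  (Y=0, Z=1, U=0, W=0, X=0) weight 2/275
  … 23 more
Group by Z:
  weight(Z=0) = 1/3
  weight(Z=1) = 2/9
Total weight = 1/3 + 2/9 = 5/9
P(Z=0 | obs) = 1/3 / 5/9 = 3/5
P(Z=1 | obs) = 2/9 / 5/9 = 2/5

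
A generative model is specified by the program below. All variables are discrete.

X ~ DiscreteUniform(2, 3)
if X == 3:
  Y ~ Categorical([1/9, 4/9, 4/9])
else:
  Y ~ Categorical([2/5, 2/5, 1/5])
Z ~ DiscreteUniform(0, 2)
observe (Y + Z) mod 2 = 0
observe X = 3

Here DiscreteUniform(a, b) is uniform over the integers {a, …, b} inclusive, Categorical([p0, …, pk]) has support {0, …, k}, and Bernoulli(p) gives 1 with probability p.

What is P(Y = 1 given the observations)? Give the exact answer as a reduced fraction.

P(Y = 1 | obs) = 2/7

Enumerate traces; 5 have nonzero weight after conditioning:
  (X=3, Y=0, Z=0) weight 1/54
  (X=3, Y=0, Z=2) weight 1/54
  (X=3, Y=1, Z=1) weight 2/27
  (X=3, Y=2, Z=0) weight 2/27
  (X=3, Y=2, Z=2) weight 2/27
Group by Y:
  weight(Y=0) = 1/27
  weight(Y=1) = 2/27
  weight(Y=2) = 4/27
Total weight = 1/27 + 2/27 + 4/27 = 7/27
P(Y=0 | obs) = 1/27 / 7/27 = 1/7
P(Y=1 | obs) = 2/27 / 7/27 = 2/7
P(Y=2 | obs) = 4/27 / 7/27 = 4/7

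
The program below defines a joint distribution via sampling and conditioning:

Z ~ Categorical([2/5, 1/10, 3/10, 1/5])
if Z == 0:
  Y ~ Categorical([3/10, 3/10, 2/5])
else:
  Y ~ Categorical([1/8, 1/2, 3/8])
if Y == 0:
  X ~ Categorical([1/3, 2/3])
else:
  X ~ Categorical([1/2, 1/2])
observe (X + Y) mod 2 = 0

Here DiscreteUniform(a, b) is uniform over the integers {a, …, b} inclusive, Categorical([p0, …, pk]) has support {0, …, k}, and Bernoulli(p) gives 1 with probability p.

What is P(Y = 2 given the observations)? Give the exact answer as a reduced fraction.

Enumerate traces; 12 have nonzero weight after conditioning:
  (Z=0, Y=0, X=0) weight 1/25
  (Z=0, Y=1, X=1) weight 3/50
  (Z=0, Y=2, X=0) weight 2/25
  (Z=1, Y=0, X=0) weight 1/240
  (Z=1, Y=1, X=1) weight 1/40
  (Z=1, Y=2, X=0) weight 3/160
  (Z=2, Y=0, X=0) weight 1/80
  (Z=2, Y=1, X=1) weight 3/40
  … 4 more
Group by Y:
  weight(Y=0) = 13/200
  weight(Y=1) = 21/100
  weight(Y=2) = 77/400
Total weight = 13/200 + 21/100 + 77/400 = 187/400
P(Y=0 | obs) = 13/200 / 187/400 = 26/187
P(Y=1 | obs) = 21/100 / 187/400 = 84/187
P(Y=2 | obs) = 77/400 / 187/400 = 7/17

P(Y = 2 | obs) = 7/17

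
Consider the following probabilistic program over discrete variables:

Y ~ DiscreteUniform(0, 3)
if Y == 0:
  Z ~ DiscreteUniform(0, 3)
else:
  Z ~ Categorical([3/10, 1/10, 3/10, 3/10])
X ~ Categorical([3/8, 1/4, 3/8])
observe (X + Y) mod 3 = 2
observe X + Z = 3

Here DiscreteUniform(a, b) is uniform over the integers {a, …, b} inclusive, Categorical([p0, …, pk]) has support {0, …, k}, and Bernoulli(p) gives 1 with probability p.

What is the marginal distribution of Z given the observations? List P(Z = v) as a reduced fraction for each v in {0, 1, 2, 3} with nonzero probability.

P(Z=1) = 7/17, P(Z=2) = 4/17, P(Z=3) = 6/17

Enumerate traces; 4 have nonzero weight after conditioning:
  (Y=0, Z=1, X=2) weight 3/128
  (Y=1, Z=2, X=1) weight 3/160
  (Y=2, Z=3, X=0) weight 9/320
  (Y=3, Z=1, X=2) weight 3/320
Group by Z:
  weight(Z=1) = 21/640
  weight(Z=2) = 3/160
  weight(Z=3) = 9/320
Total weight = 21/640 + 3/160 + 9/320 = 51/640
P(Z=1 | obs) = 21/640 / 51/640 = 7/17
P(Z=2 | obs) = 3/160 / 51/640 = 4/17
P(Z=3 | obs) = 9/320 / 51/640 = 6/17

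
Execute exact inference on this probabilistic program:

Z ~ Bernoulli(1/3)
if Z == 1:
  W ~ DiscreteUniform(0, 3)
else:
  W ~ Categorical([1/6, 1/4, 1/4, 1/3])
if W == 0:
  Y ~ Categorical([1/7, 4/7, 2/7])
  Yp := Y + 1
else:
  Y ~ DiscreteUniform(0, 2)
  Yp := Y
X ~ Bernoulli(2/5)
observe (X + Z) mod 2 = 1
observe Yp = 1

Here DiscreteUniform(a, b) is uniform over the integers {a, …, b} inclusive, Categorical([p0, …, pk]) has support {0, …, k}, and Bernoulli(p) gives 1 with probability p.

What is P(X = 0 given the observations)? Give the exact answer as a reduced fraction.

Enumerate traces; 8 have nonzero weight after conditioning:
  (Z=0, W=0, Y=0, X=1) weight 2/315
  (Z=0, W=1, Y=1, X=1) weight 1/45
  (Z=0, W=2, Y=1, X=1) weight 1/45
  (Z=0, W=3, Y=1, X=1) weight 4/135
  (Z=1, W=0, Y=0, X=0) weight 1/140
  (Z=1, W=1, Y=1, X=0) weight 1/60
  (Z=1, W=2, Y=1, X=0) weight 1/60
  (Z=1, W=3, Y=1, X=0) weight 1/60
Group by X:
  weight(X=0) = 2/35
  weight(X=1) = 76/945
Total weight = 2/35 + 76/945 = 26/189
P(X=0 | obs) = 2/35 / 26/189 = 27/65
P(X=1 | obs) = 76/945 / 26/189 = 38/65

P(X = 0 | obs) = 27/65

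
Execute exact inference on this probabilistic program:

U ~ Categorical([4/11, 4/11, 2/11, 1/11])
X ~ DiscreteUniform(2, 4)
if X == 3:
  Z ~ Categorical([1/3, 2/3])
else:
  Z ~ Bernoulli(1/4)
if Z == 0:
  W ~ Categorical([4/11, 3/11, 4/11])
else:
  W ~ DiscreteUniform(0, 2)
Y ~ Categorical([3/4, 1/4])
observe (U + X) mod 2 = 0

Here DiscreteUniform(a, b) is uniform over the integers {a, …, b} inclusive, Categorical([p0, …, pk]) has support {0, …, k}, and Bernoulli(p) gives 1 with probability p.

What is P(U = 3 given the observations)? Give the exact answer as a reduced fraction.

P(U = 3 | obs) = 1/17

Enumerate traces; 72 have nonzero weight after conditioning:
  (U=0, X=2, Z=0, W=0, Y=0) weight 3/121
  (U=0, X=2, Z=0, W=0, Y=1) weight 1/121
  (U=0, X=2, Z=0, W=1, Y=0) weight 9/484
  (U=0, X=2, Z=0, W=1, Y=1) weight 3/484
  (U=0, X=2, Z=0, W=2, Y=0) weight 3/121
  (U=0, X=2, Z=0, W=2, Y=1) weight 1/121
  (U=0, X=2, Z=1, W=0, Y=0) weight 1/132
  (U=0, X=2, Z=1, W=0, Y=1) weight 1/396
  (U=1, X=3, Z=0, W=0, Y=0) weight 4/363
  (U=2, X=2, Z=0, W=0, Y=0) weight 3/242
  … 62 more
Group by U:
  weight(U=0) = 8/33
  weight(U=1) = 4/33
  weight(U=2) = 4/33
  weight(U=3) = 1/33
Total weight = 8/33 + 4/33 + 4/33 + 1/33 = 17/33
P(U=0 | obs) = 8/33 / 17/33 = 8/17
P(U=1 | obs) = 4/33 / 17/33 = 4/17
P(U=2 | obs) = 4/33 / 17/33 = 4/17
P(U=3 | obs) = 1/33 / 17/33 = 1/17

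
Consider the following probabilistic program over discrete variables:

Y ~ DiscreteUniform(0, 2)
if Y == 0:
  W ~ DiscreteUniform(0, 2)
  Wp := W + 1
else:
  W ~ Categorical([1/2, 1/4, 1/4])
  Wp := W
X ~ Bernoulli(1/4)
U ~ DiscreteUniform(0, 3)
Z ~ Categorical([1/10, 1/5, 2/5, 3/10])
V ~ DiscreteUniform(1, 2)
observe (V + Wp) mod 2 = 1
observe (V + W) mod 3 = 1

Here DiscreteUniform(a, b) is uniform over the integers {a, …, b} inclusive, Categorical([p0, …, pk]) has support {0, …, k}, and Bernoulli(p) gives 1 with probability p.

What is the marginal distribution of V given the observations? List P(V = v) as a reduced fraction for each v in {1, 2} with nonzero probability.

Enumerate traces; 96 have nonzero weight after conditioning:
  (Y=0, W=2, X=0, U=0, Z=0, V=2) weight 1/960
  (Y=0, W=2, X=0, U=0, Z=1, V=2) weight 1/480
  (Y=0, W=2, X=0, U=0, Z=2, V=2) weight 1/240
  (Y=0, W=2, X=0, U=0, Z=3, V=2) weight 1/320
  (Y=0, W=2, X=0, U=1, Z=0, V=2) weight 1/960
  (Y=0, W=2, X=0, U=1, Z=1, V=2) weight 1/480
  (Y=0, W=2, X=0, U=1, Z=2, V=2) weight 1/240
  (Y=0, W=2, X=0, U=1, Z=3, V=2) weight 1/320
  (Y=1, W=0, X=0, U=0, Z=0, V=1) weight 1/640
  … 87 more
Group by V:
  weight(V=1) = 1/6
  weight(V=2) = 1/18
Total weight = 1/6 + 1/18 = 2/9
P(V=1 | obs) = 1/6 / 2/9 = 3/4
P(V=2 | obs) = 1/18 / 2/9 = 1/4

P(V=1) = 3/4, P(V=2) = 1/4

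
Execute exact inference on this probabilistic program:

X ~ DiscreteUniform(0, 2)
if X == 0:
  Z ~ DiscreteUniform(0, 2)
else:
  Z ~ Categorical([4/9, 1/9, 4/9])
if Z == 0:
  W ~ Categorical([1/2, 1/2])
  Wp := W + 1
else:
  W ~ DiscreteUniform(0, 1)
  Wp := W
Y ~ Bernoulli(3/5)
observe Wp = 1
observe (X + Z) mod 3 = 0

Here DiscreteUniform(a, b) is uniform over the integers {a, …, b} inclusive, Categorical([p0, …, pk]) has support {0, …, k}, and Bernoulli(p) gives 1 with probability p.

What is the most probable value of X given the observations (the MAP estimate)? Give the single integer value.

argmax_v P(X = v | obs) = 1

Enumerate traces; 6 have nonzero weight after conditioning:
  (X=0, Z=0, W=0, Y=0) weight 1/45
  (X=0, Z=0, W=0, Y=1) weight 1/30
  (X=1, Z=2, W=1, Y=0) weight 4/135
  (X=1, Z=2, W=1, Y=1) weight 2/45
  (X=2, Z=1, W=1, Y=0) weight 1/135
  (X=2, Z=1, W=1, Y=1) weight 1/90
Group by X:
  weight(X=0) = 1/18
  weight(X=1) = 2/27
  weight(X=2) = 1/54
Total weight = 1/18 + 2/27 + 1/54 = 4/27
P(X=0 | obs) = 1/18 / 4/27 = 3/8
P(X=1 | obs) = 2/27 / 4/27 = 1/2
P(X=2 | obs) = 1/54 / 4/27 = 1/8
argmax = 1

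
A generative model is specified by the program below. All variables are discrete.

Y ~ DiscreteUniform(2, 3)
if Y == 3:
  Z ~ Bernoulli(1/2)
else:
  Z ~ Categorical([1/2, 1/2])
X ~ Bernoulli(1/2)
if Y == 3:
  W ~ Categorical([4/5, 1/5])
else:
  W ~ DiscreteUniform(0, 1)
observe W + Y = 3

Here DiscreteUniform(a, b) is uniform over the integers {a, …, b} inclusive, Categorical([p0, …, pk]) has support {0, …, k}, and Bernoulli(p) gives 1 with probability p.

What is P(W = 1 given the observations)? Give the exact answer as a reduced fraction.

Enumerate traces; 8 have nonzero weight after conditioning:
  (Y=2, Z=0, X=0, W=1) weight 1/16
  (Y=2, Z=0, X=1, W=1) weight 1/16
  (Y=2, Z=1, X=0, W=1) weight 1/16
  (Y=2, Z=1, X=1, W=1) weight 1/16
  (Y=3, Z=0, X=0, W=0) weight 1/10
  (Y=3, Z=0, X=1, W=0) weight 1/10
  (Y=3, Z=1, X=0, W=0) weight 1/10
  (Y=3, Z=1, X=1, W=0) weight 1/10
Group by W:
  weight(W=0) = 2/5
  weight(W=1) = 1/4
Total weight = 2/5 + 1/4 = 13/20
P(W=0 | obs) = 2/5 / 13/20 = 8/13
P(W=1 | obs) = 1/4 / 13/20 = 5/13

P(W = 1 | obs) = 5/13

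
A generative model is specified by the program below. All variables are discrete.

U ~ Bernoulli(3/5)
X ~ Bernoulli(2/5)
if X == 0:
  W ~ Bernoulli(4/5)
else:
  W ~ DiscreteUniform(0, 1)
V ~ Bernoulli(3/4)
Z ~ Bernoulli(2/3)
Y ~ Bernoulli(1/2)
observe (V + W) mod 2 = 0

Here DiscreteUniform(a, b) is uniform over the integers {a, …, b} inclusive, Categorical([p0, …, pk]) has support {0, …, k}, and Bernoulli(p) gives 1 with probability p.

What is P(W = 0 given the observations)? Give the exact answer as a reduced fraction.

P(W = 0 | obs) = 8/59

Enumerate traces; 32 have nonzero weight after conditioning:
  (U=0, X=0, W=0, V=0, Z=0, Y=0) weight 1/500
  (U=0, X=0, W=0, V=0, Z=0, Y=1) weight 1/500
  (U=0, X=0, W=0, V=0, Z=1, Y=0) weight 1/250
  (U=0, X=0, W=0, V=0, Z=1, Y=1) weight 1/250
  (U=0, X=0, W=1, V=1, Z=0, Y=0) weight 3/125
  (U=0, X=0, W=1, V=1, Z=0, Y=1) weight 3/125
  (U=0, X=0, W=1, V=1, Z=1, Y=0) weight 6/125
  (U=0, X=0, W=1, V=1, Z=1, Y=1) weight 6/125
  … 24 more
Group by W:
  weight(W=0) = 2/25
  weight(W=1) = 51/100
Total weight = 2/25 + 51/100 = 59/100
P(W=0 | obs) = 2/25 / 59/100 = 8/59
P(W=1 | obs) = 51/100 / 59/100 = 51/59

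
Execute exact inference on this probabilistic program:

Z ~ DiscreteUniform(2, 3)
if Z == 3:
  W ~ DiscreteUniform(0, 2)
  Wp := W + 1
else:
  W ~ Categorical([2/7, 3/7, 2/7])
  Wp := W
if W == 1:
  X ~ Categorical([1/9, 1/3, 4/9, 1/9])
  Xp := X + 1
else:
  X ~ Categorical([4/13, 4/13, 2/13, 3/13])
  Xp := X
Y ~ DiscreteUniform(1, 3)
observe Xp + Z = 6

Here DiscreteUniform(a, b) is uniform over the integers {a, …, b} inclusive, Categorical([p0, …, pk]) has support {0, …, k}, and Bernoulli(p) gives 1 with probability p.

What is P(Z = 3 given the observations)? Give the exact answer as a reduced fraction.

P(Z = 3 | obs) = 742/859

Enumerate traces; 12 have nonzero weight after conditioning:
  (Z=2, W=1, X=3, Y=1) weight 1/126
  (Z=2, W=1, X=3, Y=2) weight 1/126
  (Z=2, W=1, X=3, Y=3) weight 1/126
  (Z=3, W=0, X=3, Y=1) weight 1/78
  (Z=3, W=0, X=3, Y=2) weight 1/78
  (Z=3, W=0, X=3, Y=3) weight 1/78
  (Z=3, W=1, X=2, Y=1) weight 2/81
  (Z=3, W=1, X=2, Y=2) weight 2/81
  … 4 more
Group by Z:
  weight(Z=2) = 1/42
  weight(Z=3) = 53/351
Total weight = 1/42 + 53/351 = 859/4914
P(Z=2 | obs) = 1/42 / 859/4914 = 117/859
P(Z=3 | obs) = 53/351 / 859/4914 = 742/859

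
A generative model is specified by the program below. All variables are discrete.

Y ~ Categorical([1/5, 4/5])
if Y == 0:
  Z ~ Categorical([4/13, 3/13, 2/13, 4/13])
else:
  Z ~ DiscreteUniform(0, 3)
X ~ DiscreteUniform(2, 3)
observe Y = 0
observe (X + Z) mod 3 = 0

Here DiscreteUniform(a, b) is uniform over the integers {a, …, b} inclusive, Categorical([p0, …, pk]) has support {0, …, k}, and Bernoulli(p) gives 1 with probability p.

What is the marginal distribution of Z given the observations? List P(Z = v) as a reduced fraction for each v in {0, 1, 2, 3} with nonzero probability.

P(Z=0) = 4/11, P(Z=1) = 3/11, P(Z=3) = 4/11

Enumerate traces; 3 have nonzero weight after conditioning:
  (Y=0, Z=0, X=3) weight 2/65
  (Y=0, Z=1, X=2) weight 3/130
  (Y=0, Z=3, X=3) weight 2/65
Group by Z:
  weight(Z=0) = 2/65
  weight(Z=1) = 3/130
  weight(Z=3) = 2/65
Total weight = 2/65 + 3/130 + 2/65 = 11/130
P(Z=0 | obs) = 2/65 / 11/130 = 4/11
P(Z=1 | obs) = 3/130 / 11/130 = 3/11
P(Z=3 | obs) = 2/65 / 11/130 = 4/11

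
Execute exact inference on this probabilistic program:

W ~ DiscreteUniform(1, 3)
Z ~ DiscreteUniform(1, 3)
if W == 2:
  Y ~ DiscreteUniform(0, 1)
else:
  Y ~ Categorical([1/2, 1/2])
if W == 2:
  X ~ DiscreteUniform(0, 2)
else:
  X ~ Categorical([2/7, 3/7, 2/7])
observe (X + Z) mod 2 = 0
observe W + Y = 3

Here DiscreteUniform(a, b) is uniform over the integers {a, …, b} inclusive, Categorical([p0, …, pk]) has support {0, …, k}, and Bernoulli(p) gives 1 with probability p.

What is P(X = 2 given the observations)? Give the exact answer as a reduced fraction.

Enumerate traces; 8 have nonzero weight after conditioning:
  (W=2, Z=1, Y=1, X=1) weight 1/54
  (W=2, Z=2, Y=1, X=0) weight 1/54
  (W=2, Z=2, Y=1, X=2) weight 1/54
  (W=2, Z=3, Y=1, X=1) weight 1/54
  (W=3, Z=1, Y=0, X=1) weight 1/42
  (W=3, Z=2, Y=0, X=0) weight 1/63
  (W=3, Z=2, Y=0, X=2) weight 1/63
  (W=3, Z=3, Y=0, X=1) weight 1/42
Group by X:
  weight(X=0) = 13/378
  weight(X=1) = 16/189
  weight(X=2) = 13/378
Total weight = 13/378 + 16/189 + 13/378 = 29/189
P(X=0 | obs) = 13/378 / 29/189 = 13/58
P(X=1 | obs) = 16/189 / 29/189 = 16/29
P(X=2 | obs) = 13/378 / 29/189 = 13/58

P(X = 2 | obs) = 13/58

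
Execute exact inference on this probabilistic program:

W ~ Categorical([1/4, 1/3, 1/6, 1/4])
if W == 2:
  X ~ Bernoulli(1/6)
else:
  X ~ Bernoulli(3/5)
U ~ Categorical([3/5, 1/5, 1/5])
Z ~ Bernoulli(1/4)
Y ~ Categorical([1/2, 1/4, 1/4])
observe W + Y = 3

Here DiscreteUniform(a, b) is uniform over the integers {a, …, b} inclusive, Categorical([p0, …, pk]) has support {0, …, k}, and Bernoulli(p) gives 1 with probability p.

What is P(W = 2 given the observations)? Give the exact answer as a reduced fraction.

P(W = 2 | obs) = 1/6

Enumerate traces; 36 have nonzero weight after conditioning:
  (W=1, X=0, U=0, Z=0, Y=2) weight 3/200
  (W=1, X=0, U=0, Z=1, Y=2) weight 1/200
  (W=1, X=0, U=1, Z=0, Y=2) weight 1/200
  (W=1, X=0, U=1, Z=1, Y=2) weight 1/600
  (W=1, X=0, U=2, Z=0, Y=2) weight 1/200
  (W=1, X=0, U=2, Z=1, Y=2) weight 1/600
  (W=1, X=1, U=0, Z=0, Y=2) weight 9/400
  (W=1, X=1, U=0, Z=1, Y=2) weight 3/400
  (W=2, X=0, U=0, Z=0, Y=1) weight 1/64
  (W=3, X=0, U=0, Z=0, Y=0) weight 9/400
  … 26 more
Group by W:
  weight(W=1) = 1/12
  weight(W=2) = 1/24
  weight(W=3) = 1/8
Total weight = 1/12 + 1/24 + 1/8 = 1/4
P(W=1 | obs) = 1/12 / 1/4 = 1/3
P(W=2 | obs) = 1/24 / 1/4 = 1/6
P(W=3 | obs) = 1/8 / 1/4 = 1/2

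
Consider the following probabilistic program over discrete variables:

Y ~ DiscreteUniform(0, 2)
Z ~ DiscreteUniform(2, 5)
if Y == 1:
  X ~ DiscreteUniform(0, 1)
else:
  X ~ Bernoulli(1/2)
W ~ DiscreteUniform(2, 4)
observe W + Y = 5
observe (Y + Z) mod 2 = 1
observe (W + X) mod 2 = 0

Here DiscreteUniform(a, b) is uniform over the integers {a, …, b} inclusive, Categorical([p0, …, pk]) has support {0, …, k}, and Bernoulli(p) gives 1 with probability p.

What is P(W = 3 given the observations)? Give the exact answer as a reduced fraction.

Enumerate traces; 4 have nonzero weight after conditioning:
  (Y=1, Z=2, X=0, W=4) weight 1/72
  (Y=1, Z=4, X=0, W=4) weight 1/72
  (Y=2, Z=3, X=1, W=3) weight 1/72
  (Y=2, Z=5, X=1, W=3) weight 1/72
Group by W:
  weight(W=3) = 1/36
  weight(W=4) = 1/36
Total weight = 1/36 + 1/36 = 1/18
P(W=3 | obs) = 1/36 / 1/18 = 1/2
P(W=4 | obs) = 1/36 / 1/18 = 1/2

P(W = 3 | obs) = 1/2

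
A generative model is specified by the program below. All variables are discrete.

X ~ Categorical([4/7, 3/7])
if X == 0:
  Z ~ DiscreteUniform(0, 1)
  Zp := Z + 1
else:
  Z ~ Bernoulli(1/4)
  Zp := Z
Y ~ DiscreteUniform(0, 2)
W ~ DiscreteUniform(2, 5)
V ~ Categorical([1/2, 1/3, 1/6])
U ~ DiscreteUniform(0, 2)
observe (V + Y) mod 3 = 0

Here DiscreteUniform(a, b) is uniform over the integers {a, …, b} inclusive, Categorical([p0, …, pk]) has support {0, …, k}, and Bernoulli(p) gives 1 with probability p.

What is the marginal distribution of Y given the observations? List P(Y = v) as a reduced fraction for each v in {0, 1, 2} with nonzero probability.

Enumerate traces; 144 have nonzero weight after conditioning:
  (X=0, Z=0, Y=0, W=2, V=0, U=0) weight 1/252
  (X=0, Z=0, Y=0, W=2, V=0, U=1) weight 1/252
  (X=0, Z=0, Y=0, W=2, V=0, U=2) weight 1/252
  (X=0, Z=0, Y=0, W=3, V=0, U=0) weight 1/252
  (X=0, Z=0, Y=0, W=3, V=0, U=1) weight 1/252
  (X=0, Z=0, Y=0, W=3, V=0, U=2) weight 1/252
  (X=0, Z=0, Y=0, W=4, V=0, U=0) weight 1/252
  (X=0, Z=0, Y=0, W=4, V=0, U=1) weight 1/252
  (X=0, Z=0, Y=1, W=2, V=2, U=0) weight 1/756
  (X=0, Z=0, Y=2, W=2, V=1, U=0) weight 1/378
  … 134 more
Group by Y:
  weight(Y=0) = 1/6
  weight(Y=1) = 1/18
  weight(Y=2) = 1/9
Total weight = 1/6 + 1/18 + 1/9 = 1/3
P(Y=0 | obs) = 1/6 / 1/3 = 1/2
P(Y=1 | obs) = 1/18 / 1/3 = 1/6
P(Y=2 | obs) = 1/9 / 1/3 = 1/3

P(Y=0) = 1/2, P(Y=1) = 1/6, P(Y=2) = 1/3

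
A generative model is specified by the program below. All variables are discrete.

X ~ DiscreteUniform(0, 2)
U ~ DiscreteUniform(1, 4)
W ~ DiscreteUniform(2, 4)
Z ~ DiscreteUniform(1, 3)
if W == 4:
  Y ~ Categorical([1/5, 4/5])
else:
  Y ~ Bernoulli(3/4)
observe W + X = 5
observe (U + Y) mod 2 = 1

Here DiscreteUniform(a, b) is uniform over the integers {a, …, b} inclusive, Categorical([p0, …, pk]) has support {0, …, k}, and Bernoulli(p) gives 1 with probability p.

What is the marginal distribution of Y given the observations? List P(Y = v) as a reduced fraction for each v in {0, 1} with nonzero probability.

Enumerate traces; 24 have nonzero weight after conditioning:
  (X=1, U=1, W=4, Z=1, Y=0) weight 1/540
  (X=1, U=1, W=4, Z=2, Y=0) weight 1/540
  (X=1, U=1, W=4, Z=3, Y=0) weight 1/540
  (X=1, U=2, W=4, Z=1, Y=1) weight 1/135
  (X=1, U=2, W=4, Z=2, Y=1) weight 1/135
  (X=1, U=2, W=4, Z=3, Y=1) weight 1/135
  (X=1, U=3, W=4, Z=1, Y=0) weight 1/540
  (X=1, U=3, W=4, Z=2, Y=0) weight 1/540
  … 16 more
Group by Y:
  weight(Y=0) = 1/40
  weight(Y=1) = 31/360
Total weight = 1/40 + 31/360 = 1/9
P(Y=0 | obs) = 1/40 / 1/9 = 9/40
P(Y=1 | obs) = 31/360 / 1/9 = 31/40

P(Y=0) = 9/40, P(Y=1) = 31/40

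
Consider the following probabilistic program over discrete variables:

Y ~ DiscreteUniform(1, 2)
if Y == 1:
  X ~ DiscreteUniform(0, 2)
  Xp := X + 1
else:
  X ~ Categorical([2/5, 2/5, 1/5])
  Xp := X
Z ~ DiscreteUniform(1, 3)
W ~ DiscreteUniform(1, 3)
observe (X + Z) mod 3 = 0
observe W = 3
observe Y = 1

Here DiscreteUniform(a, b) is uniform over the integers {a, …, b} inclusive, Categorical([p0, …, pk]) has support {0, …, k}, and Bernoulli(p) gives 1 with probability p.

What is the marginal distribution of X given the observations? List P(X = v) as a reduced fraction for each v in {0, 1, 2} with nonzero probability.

Enumerate traces; 3 have nonzero weight after conditioning:
  (Y=1, X=0, Z=3, W=3) weight 1/54
  (Y=1, X=1, Z=2, W=3) weight 1/54
  (Y=1, X=2, Z=1, W=3) weight 1/54
Group by X:
  weight(X=0) = 1/54
  weight(X=1) = 1/54
  weight(X=2) = 1/54
Total weight = 1/54 + 1/54 + 1/54 = 1/18
P(X=0 | obs) = 1/54 / 1/18 = 1/3
P(X=1 | obs) = 1/54 / 1/18 = 1/3
P(X=2 | obs) = 1/54 / 1/18 = 1/3

P(X=0) = 1/3, P(X=1) = 1/3, P(X=2) = 1/3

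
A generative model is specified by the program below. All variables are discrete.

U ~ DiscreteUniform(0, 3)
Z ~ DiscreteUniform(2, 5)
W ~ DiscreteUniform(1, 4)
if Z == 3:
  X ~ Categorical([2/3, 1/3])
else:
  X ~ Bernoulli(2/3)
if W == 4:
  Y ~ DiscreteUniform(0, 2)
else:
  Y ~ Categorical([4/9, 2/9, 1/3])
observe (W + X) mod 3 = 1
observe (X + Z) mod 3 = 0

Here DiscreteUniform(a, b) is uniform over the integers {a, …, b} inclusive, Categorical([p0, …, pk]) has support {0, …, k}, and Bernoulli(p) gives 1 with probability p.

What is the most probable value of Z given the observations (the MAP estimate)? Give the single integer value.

Enumerate traces; 48 have nonzero weight after conditioning:
  (U=0, Z=2, W=3, X=1, Y=0) weight 1/216
  (U=0, Z=2, W=3, X=1, Y=1) weight 1/432
  (U=0, Z=2, W=3, X=1, Y=2) weight 1/288
  (U=0, Z=3, W=1, X=0, Y=0) weight 1/216
  (U=0, Z=3, W=1, X=0, Y=1) weight 1/432
  (U=0, Z=3, W=1, X=0, Y=2) weight 1/288
  (U=0, Z=3, W=4, X=0, Y=0) weight 1/288
  (U=0, Z=3, W=4, X=0, Y=1) weight 1/288
  (U=0, Z=5, W=3, X=1, Y=0) weight 1/216
  … 39 more
Group by Z:
  weight(Z=2) = 1/24
  weight(Z=3) = 1/12
  weight(Z=5) = 1/24
Total weight = 1/24 + 1/12 + 1/24 = 1/6
P(Z=2 | obs) = 1/24 / 1/6 = 1/4
P(Z=3 | obs) = 1/12 / 1/6 = 1/2
P(Z=5 | obs) = 1/24 / 1/6 = 1/4
argmax = 3

argmax_v P(Z = v | obs) = 3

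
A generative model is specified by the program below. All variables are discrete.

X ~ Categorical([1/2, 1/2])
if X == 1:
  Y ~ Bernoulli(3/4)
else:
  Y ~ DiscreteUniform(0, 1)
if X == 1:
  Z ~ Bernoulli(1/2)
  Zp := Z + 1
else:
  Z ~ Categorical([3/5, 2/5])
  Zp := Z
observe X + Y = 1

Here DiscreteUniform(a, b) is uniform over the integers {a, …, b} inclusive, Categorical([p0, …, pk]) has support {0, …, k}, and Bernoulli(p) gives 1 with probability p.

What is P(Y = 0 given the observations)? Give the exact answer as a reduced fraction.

P(Y = 0 | obs) = 1/3

Enumerate traces; 4 have nonzero weight after conditioning:
  (X=0, Y=1, Z=0) weight 3/20
  (X=0, Y=1, Z=1) weight 1/10
  (X=1, Y=0, Z=0) weight 1/16
  (X=1, Y=0, Z=1) weight 1/16
Group by Y:
  weight(Y=0) = 1/8
  weight(Y=1) = 1/4
Total weight = 1/8 + 1/4 = 3/8
P(Y=0 | obs) = 1/8 / 3/8 = 1/3
P(Y=1 | obs) = 1/4 / 3/8 = 2/3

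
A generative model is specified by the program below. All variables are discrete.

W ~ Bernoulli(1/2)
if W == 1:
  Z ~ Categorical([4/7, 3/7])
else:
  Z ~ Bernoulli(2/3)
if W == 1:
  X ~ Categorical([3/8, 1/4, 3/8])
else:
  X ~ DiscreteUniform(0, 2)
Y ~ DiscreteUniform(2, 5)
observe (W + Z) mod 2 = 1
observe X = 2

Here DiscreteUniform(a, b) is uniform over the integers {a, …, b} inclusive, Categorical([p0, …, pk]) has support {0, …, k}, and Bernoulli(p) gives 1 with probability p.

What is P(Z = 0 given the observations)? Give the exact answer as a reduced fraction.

P(Z = 0 | obs) = 27/55

Enumerate traces; 8 have nonzero weight after conditioning:
  (W=0, Z=1, X=2, Y=2) weight 1/36
  (W=0, Z=1, X=2, Y=3) weight 1/36
  (W=0, Z=1, X=2, Y=4) weight 1/36
  (W=0, Z=1, X=2, Y=5) weight 1/36
  (W=1, Z=0, X=2, Y=2) weight 3/112
  (W=1, Z=0, X=2, Y=3) weight 3/112
  (W=1, Z=0, X=2, Y=4) weight 3/112
  (W=1, Z=0, X=2, Y=5) weight 3/112
Group by Z:
  weight(Z=0) = 3/28
  weight(Z=1) = 1/9
Total weight = 3/28 + 1/9 = 55/252
P(Z=0 | obs) = 3/28 / 55/252 = 27/55
P(Z=1 | obs) = 1/9 / 55/252 = 28/55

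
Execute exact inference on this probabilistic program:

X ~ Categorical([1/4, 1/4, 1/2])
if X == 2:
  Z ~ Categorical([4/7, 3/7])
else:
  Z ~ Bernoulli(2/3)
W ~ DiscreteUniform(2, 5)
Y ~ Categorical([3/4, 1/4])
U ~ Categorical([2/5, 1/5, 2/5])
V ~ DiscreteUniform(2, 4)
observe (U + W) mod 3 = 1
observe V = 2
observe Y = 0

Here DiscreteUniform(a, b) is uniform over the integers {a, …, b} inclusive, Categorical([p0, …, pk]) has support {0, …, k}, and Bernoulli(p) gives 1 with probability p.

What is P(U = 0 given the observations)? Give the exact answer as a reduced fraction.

Enumerate traces; 24 have nonzero weight after conditioning:
  (X=0, Z=0, W=2, Y=0, U=2, V=2) weight 1/480
  (X=0, Z=0, W=3, Y=0, U=1, V=2) weight 1/960
  (X=0, Z=0, W=4, Y=0, U=0, V=2) weight 1/480
  (X=0, Z=0, W=5, Y=0, U=2, V=2) weight 1/480
  (X=0, Z=1, W=2, Y=0, U=2, V=2) weight 1/240
  (X=0, Z=1, W=3, Y=0, U=1, V=2) weight 1/480
  (X=0, Z=1, W=4, Y=0, U=0, V=2) weight 1/240
  (X=0, Z=1, W=5, Y=0, U=2, V=2) weight 1/240
  … 16 more
Group by U:
  weight(U=0) = 1/40
  weight(U=1) = 1/80
  weight(U=2) = 1/20
Total weight = 1/40 + 1/80 + 1/20 = 7/80
P(U=0 | obs) = 1/40 / 7/80 = 2/7
P(U=1 | obs) = 1/80 / 7/80 = 1/7
P(U=2 | obs) = 1/20 / 7/80 = 4/7

P(U = 0 | obs) = 2/7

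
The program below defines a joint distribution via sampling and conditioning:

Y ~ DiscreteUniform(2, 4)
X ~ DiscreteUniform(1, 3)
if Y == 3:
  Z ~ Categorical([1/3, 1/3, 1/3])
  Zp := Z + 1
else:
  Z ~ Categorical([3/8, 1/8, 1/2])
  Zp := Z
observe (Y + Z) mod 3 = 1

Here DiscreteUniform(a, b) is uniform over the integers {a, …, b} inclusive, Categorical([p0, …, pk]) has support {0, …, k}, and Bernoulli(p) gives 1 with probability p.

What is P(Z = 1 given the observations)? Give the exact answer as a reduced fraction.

P(Z = 1 | obs) = 8/29

Enumerate traces; 9 have nonzero weight after conditioning:
  (Y=2, X=1, Z=2) weight 1/18
  (Y=2, X=2, Z=2) weight 1/18
  (Y=2, X=3, Z=2) weight 1/18
  (Y=3, X=1, Z=1) weight 1/27
  (Y=3, X=2, Z=1) weight 1/27
  (Y=3, X=3, Z=1) weight 1/27
  (Y=4, X=1, Z=0) weight 1/24
  (Y=4, X=2, Z=0) weight 1/24
  … 1 more
Group by Z:
  weight(Z=0) = 1/8
  weight(Z=1) = 1/9
  weight(Z=2) = 1/6
Total weight = 1/8 + 1/9 + 1/6 = 29/72
P(Z=0 | obs) = 1/8 / 29/72 = 9/29
P(Z=1 | obs) = 1/9 / 29/72 = 8/29
P(Z=2 | obs) = 1/6 / 29/72 = 12/29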